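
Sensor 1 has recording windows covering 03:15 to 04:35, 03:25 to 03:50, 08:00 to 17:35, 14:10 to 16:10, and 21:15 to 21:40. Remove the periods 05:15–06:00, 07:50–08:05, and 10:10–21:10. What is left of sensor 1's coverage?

03:15–04:35, 08:05–10:10, 21:15–21:40

Merge the first list: 03:15–04:35, 08:00–17:35, 21:15–21:40.
03:15–04:35: no B overlap → unchanged.
08:00–17:35 minus B → 08:05–10:10.
21:15–21:40: no B overlap → unchanged.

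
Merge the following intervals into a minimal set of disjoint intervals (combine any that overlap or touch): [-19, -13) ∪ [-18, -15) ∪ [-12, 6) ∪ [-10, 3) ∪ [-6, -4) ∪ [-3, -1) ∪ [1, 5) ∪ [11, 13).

[-18, -15) overlaps/touches [-19, -13) → extend to [-19, -13).
[-12, 6) is disjoint → start new block.
[-10, 3) overlaps/touches [-12, 6) → extend to [-12, 6).
[-6, -4) overlaps/touches [-12, 6) → extend to [-12, 6).
[-3, -1) overlaps/touches [-12, 6) → extend to [-12, 6).
[1, 5) overlaps/touches [-12, 6) → extend to [-12, 6).
[11, 13) is disjoint → start new block.

[-19, -13) ∪ [-12, 6) ∪ [11, 13)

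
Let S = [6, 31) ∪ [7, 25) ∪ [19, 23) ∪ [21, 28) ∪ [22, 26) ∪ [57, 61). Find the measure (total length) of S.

29

Merged: [6, 31), [57, 61).
Lengths: 25 + 4 = 29.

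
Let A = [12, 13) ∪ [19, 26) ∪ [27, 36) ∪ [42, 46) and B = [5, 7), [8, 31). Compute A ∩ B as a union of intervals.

[12, 13) meets the second set on [12, 13).
[19, 26) meets the second set on [19, 26).
[27, 36) meets the second set on [27, 31).
[42, 46): no overlap with the second set.

[12, 13) ∪ [19, 26) ∪ [27, 31)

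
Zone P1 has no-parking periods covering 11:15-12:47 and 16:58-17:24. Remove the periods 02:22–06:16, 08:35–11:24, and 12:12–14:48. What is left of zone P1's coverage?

11:15–12:47 minus B → 11:24–12:12.
16:58–17:24: no B overlap → unchanged.

11:24–12:12, 16:58–17:24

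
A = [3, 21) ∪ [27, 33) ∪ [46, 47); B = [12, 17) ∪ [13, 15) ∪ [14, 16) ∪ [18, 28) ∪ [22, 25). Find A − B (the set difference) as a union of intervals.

Merge the second list: [12, 17), [18, 28).
[3, 21) minus B → [3, 12), [17, 18).
[27, 33) minus B → [28, 33).
[46, 47): no B overlap → unchanged.

[3, 12) ∪ [17, 18) ∪ [28, 33) ∪ [46, 47)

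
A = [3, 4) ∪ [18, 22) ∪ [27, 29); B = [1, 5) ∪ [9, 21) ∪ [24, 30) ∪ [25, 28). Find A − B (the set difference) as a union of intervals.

B, merged: [1, 5), [9, 21), [24, 30).
[3, 4): entirely removed.
[18, 22) \ B = [21, 22).
[27, 29): entirely removed.

[21, 22)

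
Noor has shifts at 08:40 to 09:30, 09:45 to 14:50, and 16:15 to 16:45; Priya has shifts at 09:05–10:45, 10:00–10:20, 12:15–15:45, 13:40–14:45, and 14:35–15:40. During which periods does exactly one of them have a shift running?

08:40–09:05, 09:30–09:45, 10:45–12:15, 14:50–15:45, 16:15–16:45

B, merged: 09:05–10:45, 12:15–15:45.
Only in the first: 08:40–09:05, 10:45–12:15, 16:15–16:45.
Only in the second: 09:30–09:45, 14:50–15:45.
Together these are the periods covered by exactly one.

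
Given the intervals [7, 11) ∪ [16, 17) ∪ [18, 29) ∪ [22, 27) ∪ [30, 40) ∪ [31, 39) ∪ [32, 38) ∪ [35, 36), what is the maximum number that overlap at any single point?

4

Sweep endpoints in order; track running count of active intervals.
Peak of 4 reached at 35.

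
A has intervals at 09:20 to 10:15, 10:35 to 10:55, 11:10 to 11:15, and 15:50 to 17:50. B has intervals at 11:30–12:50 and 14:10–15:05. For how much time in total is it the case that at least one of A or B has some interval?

5 h 35 min

A ∪ B = 09:20-10:15, 10:35-10:55, 11:10-11:15, 11:30-12:50, 14:10-15:05, 15:50-17:50.
Total: 55 min + 20 min + 5 min + 1 h 20 min + 55 min + 2 h = 5 h 35 min.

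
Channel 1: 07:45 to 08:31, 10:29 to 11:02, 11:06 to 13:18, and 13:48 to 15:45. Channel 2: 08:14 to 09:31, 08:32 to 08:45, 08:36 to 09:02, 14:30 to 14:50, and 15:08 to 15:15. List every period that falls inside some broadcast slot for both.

08:14–08:31, 14:30–14:50, 15:08–15:15

Second set merges to 08:14–09:31, 14:30–14:50, 15:08–15:15.
07:45–08:31 meets the second set on 08:14–08:31.
10:29–11:02: no overlap with the second set.
11:06–13:18: no overlap with the second set.
13:48–15:45 meets the second set on 14:30–14:50, 15:08–15:15.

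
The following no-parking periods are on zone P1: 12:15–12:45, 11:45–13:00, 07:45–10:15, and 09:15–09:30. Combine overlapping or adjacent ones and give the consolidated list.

Sort by start: 07:45-10:15, 09:15-09:30, 11:45-13:00, 12:15-12:45.
09:15-09:30 overlaps/touches 07:45-10:15 → extend to 07:45-10:15.
11:45-13:00 is disjoint → start new block.
12:15-12:45 overlaps/touches 11:45-13:00 → extend to 11:45-13:00.

07:45-10:15, 11:45-13:00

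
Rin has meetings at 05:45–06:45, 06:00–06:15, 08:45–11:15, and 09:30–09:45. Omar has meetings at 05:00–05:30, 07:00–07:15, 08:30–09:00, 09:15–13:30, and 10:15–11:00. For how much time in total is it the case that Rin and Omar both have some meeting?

A, merged: 05:45–06:45, 08:45–11:15.
B, merged: 05:00–05:30, 07:00–07:15, 08:30–09:00, 09:15–13:30.
A ∩ B = 08:45–09:00, 09:15–11:15.
Total: 15 min + 2 h = 2 h 15 min.

2 h 15 min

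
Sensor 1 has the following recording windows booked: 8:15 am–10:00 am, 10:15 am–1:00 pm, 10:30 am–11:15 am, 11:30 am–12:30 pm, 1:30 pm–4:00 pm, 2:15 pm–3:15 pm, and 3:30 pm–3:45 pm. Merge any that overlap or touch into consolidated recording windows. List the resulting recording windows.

8:15 am-10:00 am, 10:15 am-1:00 pm, 1:30 pm-4:00 pm

10:15 am-1:00 pm is disjoint → start new block.
10:30 am-11:15 am overlaps/touches 10:15 am-1:00 pm → extend to 10:15 am-1:00 pm.
11:30 am-12:30 pm overlaps/touches 10:15 am-1:00 pm → extend to 10:15 am-1:00 pm.
1:30 pm-4:00 pm is disjoint → start new block.
2:15 pm-3:15 pm overlaps/touches 1:30 pm-4:00 pm → extend to 1:30 pm-4:00 pm.
3:30 pm-3:45 pm overlaps/touches 1:30 pm-4:00 pm → extend to 1:30 pm-4:00 pm.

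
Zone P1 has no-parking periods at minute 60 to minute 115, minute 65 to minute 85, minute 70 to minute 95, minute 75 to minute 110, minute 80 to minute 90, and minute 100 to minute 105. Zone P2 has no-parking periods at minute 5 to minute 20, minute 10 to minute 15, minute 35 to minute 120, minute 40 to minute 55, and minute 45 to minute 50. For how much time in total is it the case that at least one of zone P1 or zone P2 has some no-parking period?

A, merged: minute 60 to minute 115.
B, merged: minute 5 to minute 20, minute 35 to minute 120.
A ∪ B = minute 5 to minute 20, minute 35 to minute 120.
Total: 15 minutes + 85 minutes = 100 minutes.

100 minutes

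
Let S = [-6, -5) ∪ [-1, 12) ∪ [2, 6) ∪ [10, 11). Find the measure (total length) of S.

Merged: [-6, -5), [-1, 12).
Lengths: 1 + 13 = 14.

14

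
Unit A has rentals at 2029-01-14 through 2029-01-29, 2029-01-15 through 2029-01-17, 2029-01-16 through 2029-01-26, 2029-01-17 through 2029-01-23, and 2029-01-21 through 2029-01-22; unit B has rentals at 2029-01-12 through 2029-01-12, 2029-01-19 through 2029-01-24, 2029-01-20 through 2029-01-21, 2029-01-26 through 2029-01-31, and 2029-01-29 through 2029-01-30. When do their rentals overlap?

First set merges to 2029-01-14 through 2029-01-29.
Second set merges to 2029-01-12 through 2029-01-12, 2029-01-19 through 2029-01-24, 2029-01-26 through 2029-01-31.
2029-01-14 through 2029-01-29 ∩ B → 2029-01-19 through 2029-01-24, 2029-01-26 through 2029-01-29.

2029-01-19 through 2029-01-24, 2029-01-26 through 2029-01-29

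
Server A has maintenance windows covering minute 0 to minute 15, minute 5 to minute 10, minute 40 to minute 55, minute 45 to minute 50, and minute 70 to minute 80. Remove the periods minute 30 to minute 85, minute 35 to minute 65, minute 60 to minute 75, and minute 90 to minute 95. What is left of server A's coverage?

minute 0 to minute 15

Merge the first list: minute 0 to minute 15, minute 40 to minute 55, minute 70 to minute 80.
Merge the second list: minute 30 to minute 85, minute 90 to minute 95.
minute 0 to minute 15 is untouched.
minute 40 to minute 55 lies entirely inside B → drops out.
minute 70 to minute 80 lies entirely inside B → drops out.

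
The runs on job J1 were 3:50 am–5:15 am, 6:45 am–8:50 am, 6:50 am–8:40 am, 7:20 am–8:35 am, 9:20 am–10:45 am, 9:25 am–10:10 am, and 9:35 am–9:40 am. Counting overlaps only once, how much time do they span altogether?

Merged: 3:50 am-5:15 am, 6:45 am-8:50 am, 9:20 am-10:45 am.
Lengths: 1 h 25 min + 2 h 5 min + 1 h 25 min = 4 h 55 min.

4 h 55 min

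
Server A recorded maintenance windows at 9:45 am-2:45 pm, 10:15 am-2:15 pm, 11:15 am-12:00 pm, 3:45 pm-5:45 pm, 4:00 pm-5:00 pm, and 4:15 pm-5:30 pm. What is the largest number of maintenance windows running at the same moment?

3

Sweep endpoints in order; track running count of active intervals.
Peak of 3 reached at 11:15 am.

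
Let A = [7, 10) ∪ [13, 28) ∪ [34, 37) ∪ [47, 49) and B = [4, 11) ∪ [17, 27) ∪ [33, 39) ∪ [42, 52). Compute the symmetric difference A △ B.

[4, 7) ∪ [10, 11) ∪ [13, 17) ∪ [27, 28) ∪ [33, 34) ∪ [37, 39) ∪ [42, 47) ∪ [49, 52)

A but not B: [13, 17), [27, 28).
B but not A: [4, 7), [10, 11), [33, 34), [37, 39), [42, 47), [49, 52).
Combining gives A △ B.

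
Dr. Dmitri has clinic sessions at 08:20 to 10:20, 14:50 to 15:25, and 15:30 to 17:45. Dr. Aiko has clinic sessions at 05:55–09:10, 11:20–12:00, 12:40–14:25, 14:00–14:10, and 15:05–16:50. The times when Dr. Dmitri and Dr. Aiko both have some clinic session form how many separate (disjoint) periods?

B, merged: 05:55–09:10, 11:20–12:00, 12:40–14:25, 15:05–16:50.
A ∩ B = 08:20–09:10, 15:05–15:25, 15:30–16:50.
That is 3 disjoint pieces.

3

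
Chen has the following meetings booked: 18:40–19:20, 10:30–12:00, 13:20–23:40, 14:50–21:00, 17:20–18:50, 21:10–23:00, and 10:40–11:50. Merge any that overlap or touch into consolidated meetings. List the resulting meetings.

10:30–12:00, 13:20–23:40

Sort by start: 10:30–12:00, 10:40–11:50, 13:20–23:40, 14:50–21:00, 17:20–18:50, 18:40–19:20, 21:10–23:00.
10:40–11:50 overlaps/touches 10:30–12:00 → extend to 10:30–12:00.
13:20–23:40 is disjoint → start new block.
14:50–21:00 overlaps/touches 13:20–23:40 → extend to 13:20–23:40.
17:20–18:50 overlaps/touches 13:20–23:40 → extend to 13:20–23:40.
18:40–19:20 overlaps/touches 13:20–23:40 → extend to 13:20–23:40.
21:10–23:00 overlaps/touches 13:20–23:40 → extend to 13:20–23:40.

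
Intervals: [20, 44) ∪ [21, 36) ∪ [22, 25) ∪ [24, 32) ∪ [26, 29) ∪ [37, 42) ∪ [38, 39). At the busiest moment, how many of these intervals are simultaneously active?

At 24, 4 of the intervals are simultaneously active.
No point has more.

4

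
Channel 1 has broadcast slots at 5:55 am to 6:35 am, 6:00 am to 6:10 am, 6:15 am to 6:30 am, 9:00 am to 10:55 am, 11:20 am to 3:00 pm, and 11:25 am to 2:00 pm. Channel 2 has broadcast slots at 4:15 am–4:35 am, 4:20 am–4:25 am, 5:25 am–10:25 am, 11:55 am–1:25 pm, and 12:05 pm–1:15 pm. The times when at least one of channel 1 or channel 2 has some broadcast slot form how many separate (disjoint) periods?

3

Merge the first list: 5:55 am-6:35 am, 9:00 am-10:55 am, 11:20 am-3:00 pm.
Merge the second list: 4:15 am-4:35 am, 5:25 am-10:25 am, 11:55 am-1:25 pm.
A ∪ B = 4:15 am-4:35 am, 5:25 am-10:55 am, 11:20 am-3:00 pm.
That is 3 disjoint pieces.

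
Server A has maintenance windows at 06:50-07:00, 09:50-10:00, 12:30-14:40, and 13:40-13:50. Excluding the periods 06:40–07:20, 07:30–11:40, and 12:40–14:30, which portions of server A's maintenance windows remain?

12:30–12:40, 14:30–14:40

First set merges to 06:50–07:00, 09:50–10:00, 12:30–14:40.
06:50–07:00: entirely removed.
09:50–10:00: entirely removed.
12:30–14:40 \ B = 12:30–12:40, 14:30–14:40.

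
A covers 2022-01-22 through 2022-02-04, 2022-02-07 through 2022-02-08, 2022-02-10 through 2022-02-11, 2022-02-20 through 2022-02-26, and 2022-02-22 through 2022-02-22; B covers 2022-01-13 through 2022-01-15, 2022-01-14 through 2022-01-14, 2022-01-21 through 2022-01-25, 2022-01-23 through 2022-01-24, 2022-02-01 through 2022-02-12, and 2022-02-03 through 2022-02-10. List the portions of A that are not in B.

Merge the first list: 2022-01-22 through 2022-02-04, 2022-02-07 through 2022-02-08, 2022-02-10 through 2022-02-11, 2022-02-20 through 2022-02-26.
Merge the second list: 2022-01-13 through 2022-01-15, 2022-01-21 through 2022-01-25, 2022-02-01 through 2022-02-12.
2022-01-22 through 2022-02-04 \ B = 2022-01-26 through 2022-01-31.
2022-02-07 through 2022-02-08: entirely removed.
2022-02-10 through 2022-02-11: entirely removed.
2022-02-20 through 2022-02-26: nothing removed.

2022-01-26 through 2022-01-31, 2022-02-20 through 2022-02-26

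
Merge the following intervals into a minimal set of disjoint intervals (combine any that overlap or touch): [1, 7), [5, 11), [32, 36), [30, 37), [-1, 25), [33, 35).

Sort by start: [-1, 25), [1, 7), [5, 11), [30, 37), [32, 36), [33, 35).
[1, 7) overlaps/touches [-1, 25) → extend to [-1, 25).
[5, 11) overlaps/touches [-1, 25) → extend to [-1, 25).
[30, 37) is disjoint → start new block.
[32, 36) overlaps/touches [30, 37) → extend to [30, 37).
[33, 35) overlaps/touches [30, 37) → extend to [30, 37).

[-1, 25) ∪ [30, 37)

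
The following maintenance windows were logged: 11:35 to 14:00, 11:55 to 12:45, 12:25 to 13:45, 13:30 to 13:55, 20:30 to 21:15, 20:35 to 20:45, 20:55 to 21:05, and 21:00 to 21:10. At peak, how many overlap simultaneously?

Sweep endpoints in order; track running count of active intervals.
Peak of 3 reached at 12:25.

3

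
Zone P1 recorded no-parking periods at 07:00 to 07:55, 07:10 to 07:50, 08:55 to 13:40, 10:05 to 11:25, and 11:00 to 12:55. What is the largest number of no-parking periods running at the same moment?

Walk the sorted start/end points keeping a running depth.
The depth first hits 3 at 11:00.

3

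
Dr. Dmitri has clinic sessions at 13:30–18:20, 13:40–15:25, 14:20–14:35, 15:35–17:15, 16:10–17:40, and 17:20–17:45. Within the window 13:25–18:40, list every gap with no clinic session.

Covered (merged): 13:30–18:20.
Uncovered inside 13:25–18:40: 13:25–13:30, 18:20–18:40.

13:25–13:30, 18:20–18:40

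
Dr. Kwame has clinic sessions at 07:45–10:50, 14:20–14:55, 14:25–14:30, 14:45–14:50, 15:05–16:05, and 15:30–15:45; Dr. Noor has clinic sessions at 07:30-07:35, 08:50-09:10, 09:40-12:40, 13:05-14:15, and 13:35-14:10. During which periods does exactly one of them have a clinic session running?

07:30-07:35, 07:45-08:50, 09:10-09:40, 10:50-12:40, 13:05-14:15, 14:20-14:55, 15:05-16:05

Merge the first list: 07:45-10:50, 14:20-14:55, 15:05-16:05.
Merge the second list: 07:30-07:35, 08:50-09:10, 09:40-12:40, 13:05-14:15.
A \ B = 07:45-08:50, 09:10-09:40, 14:20-14:55, 15:05-16:05.
B \ A = 07:30-07:35, 10:50-12:40, 13:05-14:15.
Union of the two gives the symmetric difference.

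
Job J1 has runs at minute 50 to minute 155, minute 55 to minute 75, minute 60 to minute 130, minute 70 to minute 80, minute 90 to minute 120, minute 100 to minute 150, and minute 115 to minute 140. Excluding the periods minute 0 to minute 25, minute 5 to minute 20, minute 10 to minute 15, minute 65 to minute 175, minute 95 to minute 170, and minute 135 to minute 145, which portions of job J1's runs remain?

A, merged: minute 50 to minute 155.
B, merged: minute 0 to minute 25, minute 65 to minute 175.
minute 50 to minute 155 minus B → minute 50 to minute 65.

minute 50 to minute 65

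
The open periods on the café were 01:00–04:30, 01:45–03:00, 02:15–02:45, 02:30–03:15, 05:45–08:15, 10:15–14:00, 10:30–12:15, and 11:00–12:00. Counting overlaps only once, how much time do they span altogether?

9 h 45 min

Merged: 01:00–04:30, 05:45–08:15, 10:15–14:00.
Lengths: 3 h 30 min + 2 h 30 min + 3 h 45 min = 9 h 45 min.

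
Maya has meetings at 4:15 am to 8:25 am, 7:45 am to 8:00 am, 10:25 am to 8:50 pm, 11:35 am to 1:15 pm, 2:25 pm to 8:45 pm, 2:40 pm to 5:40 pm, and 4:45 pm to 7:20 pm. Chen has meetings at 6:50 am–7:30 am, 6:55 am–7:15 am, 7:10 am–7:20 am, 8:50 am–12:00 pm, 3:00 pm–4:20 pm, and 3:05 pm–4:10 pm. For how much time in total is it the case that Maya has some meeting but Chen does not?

11 h

Merge the first list: 4:15 am–8:25 am, 10:25 am–8:50 pm.
Merge the second list: 6:50 am–7:30 am, 8:50 am–12:00 pm, 3:00 pm–4:20 pm.
A \ B = 4:15 am–6:50 am, 7:30 am–8:25 am, 12:00 pm–3:00 pm, 4:20 pm–8:50 pm.
Total: 2 h 35 min + 55 min + 3 h + 4 h 30 min = 11 h.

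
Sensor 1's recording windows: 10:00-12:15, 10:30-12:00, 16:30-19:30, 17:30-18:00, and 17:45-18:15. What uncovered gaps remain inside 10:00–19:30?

12:15–16:30

The merged coverage is 10:00–12:15, 16:30–19:30.
Gaps within 10:00–19:30: 12:15–16:30.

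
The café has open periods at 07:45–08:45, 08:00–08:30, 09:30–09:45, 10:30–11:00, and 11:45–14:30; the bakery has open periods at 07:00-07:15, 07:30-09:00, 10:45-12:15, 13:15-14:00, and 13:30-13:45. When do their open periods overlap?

07:45-08:45, 10:45-11:00, 11:45-12:15, 13:15-14:00

Merge the first list: 07:45-08:45, 09:30-09:45, 10:30-11:00, 11:45-14:30.
Merge the second list: 07:00-07:15, 07:30-09:00, 10:45-12:15, 13:15-14:00.
07:45-08:45 overlaps B on 07:45-08:45.
09:30-09:45 falls entirely outside B.
10:30-11:00 overlaps B on 10:45-11:00.
11:45-14:30 overlaps B on 11:45-12:15, 13:15-14:00.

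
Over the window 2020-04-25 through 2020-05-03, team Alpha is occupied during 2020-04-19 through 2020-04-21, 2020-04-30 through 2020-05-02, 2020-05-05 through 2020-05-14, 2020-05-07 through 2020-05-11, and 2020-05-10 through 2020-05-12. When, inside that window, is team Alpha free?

Covered (merged): 2020-04-19 through 2020-04-21, 2020-04-30 through 2020-05-02, 2020-05-05 through 2020-05-14.
Uncovered inside 2020-04-25 through 2020-05-03: 2020-04-25 through 2020-04-29, 2020-05-03 through 2020-05-03.

2020-04-25 through 2020-04-29, 2020-05-03 through 2020-05-03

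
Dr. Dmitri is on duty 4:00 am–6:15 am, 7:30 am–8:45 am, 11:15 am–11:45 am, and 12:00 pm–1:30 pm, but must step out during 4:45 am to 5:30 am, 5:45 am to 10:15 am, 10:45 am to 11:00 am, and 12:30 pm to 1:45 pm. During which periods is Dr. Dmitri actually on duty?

4:00 am-6:15 am with B removed leaves 4:00 am-4:45 am, 5:30 am-5:45 am.
7:30 am-8:45 am lies entirely inside B → drops out.
11:15 am-11:45 am is untouched.
12:00 pm-1:30 pm with B removed leaves 12:00 pm-12:30 pm.

4:00 am-4:45 am, 5:30 am-5:45 am, 11:15 am-11:45 am, 12:00 pm-12:30 pm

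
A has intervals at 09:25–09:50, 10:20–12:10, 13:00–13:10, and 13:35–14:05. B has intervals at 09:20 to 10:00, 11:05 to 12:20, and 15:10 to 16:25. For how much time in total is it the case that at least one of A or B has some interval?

4 h 35 min

A ∪ B = 09:20–10:00, 10:20–12:20, 13:00–13:10, 13:35–14:05, 15:10–16:25.
Total: 40 min + 2 h + 10 min + 30 min + 1 h 15 min = 4 h 35 min.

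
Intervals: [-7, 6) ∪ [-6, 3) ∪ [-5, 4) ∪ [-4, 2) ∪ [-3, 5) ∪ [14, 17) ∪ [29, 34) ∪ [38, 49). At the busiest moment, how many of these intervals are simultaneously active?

Walk the sorted start/end points keeping a running depth.
The depth first hits 5 at -3.

5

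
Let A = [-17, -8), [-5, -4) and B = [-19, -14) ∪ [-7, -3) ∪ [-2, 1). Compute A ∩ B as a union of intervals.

[-17, -14) ∪ [-5, -4)

[-17, -8) overlaps B on [-17, -14).
[-5, -4) overlaps B on [-5, -4).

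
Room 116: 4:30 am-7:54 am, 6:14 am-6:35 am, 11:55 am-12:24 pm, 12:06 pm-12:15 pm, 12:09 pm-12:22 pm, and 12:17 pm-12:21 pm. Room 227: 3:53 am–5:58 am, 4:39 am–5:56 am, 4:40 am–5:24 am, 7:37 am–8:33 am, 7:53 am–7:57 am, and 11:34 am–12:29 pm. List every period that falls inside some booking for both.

4:30 am-5:58 am, 7:37 am-7:54 am, 11:55 am-12:24 pm

A, merged: 4:30 am-7:54 am, 11:55 am-12:24 pm.
B, merged: 3:53 am-5:58 am, 7:37 am-8:33 am, 11:34 am-12:29 pm.
4:30 am-7:54 am overlaps B on 4:30 am-5:58 am, 7:37 am-7:54 am.
11:55 am-12:24 pm overlaps B on 11:55 am-12:24 pm.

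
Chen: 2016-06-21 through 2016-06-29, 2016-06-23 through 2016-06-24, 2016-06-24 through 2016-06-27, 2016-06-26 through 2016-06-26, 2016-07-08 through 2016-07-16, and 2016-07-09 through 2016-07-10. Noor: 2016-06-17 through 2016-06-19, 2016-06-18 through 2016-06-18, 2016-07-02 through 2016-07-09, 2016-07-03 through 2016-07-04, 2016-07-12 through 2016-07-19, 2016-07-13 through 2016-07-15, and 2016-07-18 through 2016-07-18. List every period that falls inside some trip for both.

2016-07-08 through 2016-07-09, 2016-07-12 through 2016-07-16

Merge the first list: 2016-06-21 through 2016-06-29, 2016-07-08 through 2016-07-16.
Merge the second list: 2016-06-17 through 2016-06-19, 2016-07-02 through 2016-07-09, 2016-07-12 through 2016-07-19.
2016-06-21 through 2016-06-29 falls entirely outside B.
2016-07-08 through 2016-07-16 overlaps B on 2016-07-08 through 2016-07-09, 2016-07-12 through 2016-07-16.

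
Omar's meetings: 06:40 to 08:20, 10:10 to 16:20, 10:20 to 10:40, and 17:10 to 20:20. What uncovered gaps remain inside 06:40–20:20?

08:20-10:10, 16:20-17:10

The merged coverage is 06:40-08:20, 10:10-16:20, 17:10-20:20.
Complement within 06:40-20:20: 08:20-10:10, 16:20-17:10.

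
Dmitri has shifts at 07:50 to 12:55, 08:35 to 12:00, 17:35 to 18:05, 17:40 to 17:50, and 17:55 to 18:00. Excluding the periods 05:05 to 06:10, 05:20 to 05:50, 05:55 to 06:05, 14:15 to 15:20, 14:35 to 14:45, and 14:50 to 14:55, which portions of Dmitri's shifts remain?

07:50–12:55, 17:35–18:05

First set merges to 07:50–12:55, 17:35–18:05.
Second set merges to 05:05–06:10, 14:15–15:20.
07:50–12:55: nothing removed.
17:35–18:05: nothing removed.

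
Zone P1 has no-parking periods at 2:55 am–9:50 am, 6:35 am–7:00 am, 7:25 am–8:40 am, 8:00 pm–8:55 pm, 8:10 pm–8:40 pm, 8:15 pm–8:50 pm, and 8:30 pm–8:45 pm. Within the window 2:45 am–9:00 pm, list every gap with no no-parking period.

Covered (merged): 2:55 am-9:50 am, 8:00 pm-8:55 pm.
Gaps within 2:45 am-9:00 pm: 2:45 am-2:55 am, 9:50 am-8:00 pm, 8:55 pm-9:00 pm.

2:45 am-2:55 am, 9:50 am-8:00 pm, 8:55 pm-9:00 pm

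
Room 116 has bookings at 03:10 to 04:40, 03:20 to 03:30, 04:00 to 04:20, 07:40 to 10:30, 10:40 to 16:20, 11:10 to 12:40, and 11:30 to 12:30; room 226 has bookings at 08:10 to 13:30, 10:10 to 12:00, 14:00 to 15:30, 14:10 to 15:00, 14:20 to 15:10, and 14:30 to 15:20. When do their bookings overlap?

Merge the first list: 03:10–04:40, 07:40–10:30, 10:40–16:20.
Merge the second list: 08:10–13:30, 14:00–15:30.
03:10–04:40 meets no B interval.
07:40–10:30 ∩ B → 08:10–10:30.
10:40–16:20 ∩ B → 10:40–13:30, 14:00–15:30.

08:10–10:30, 10:40–13:30, 14:00–15:30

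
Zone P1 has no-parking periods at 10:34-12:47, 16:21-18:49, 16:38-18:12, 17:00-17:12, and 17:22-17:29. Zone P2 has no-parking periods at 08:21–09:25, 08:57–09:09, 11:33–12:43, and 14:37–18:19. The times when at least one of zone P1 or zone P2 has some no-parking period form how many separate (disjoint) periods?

First set merges to 10:34-12:47, 16:21-18:49.
Second set merges to 08:21-09:25, 11:33-12:43, 14:37-18:19.
A ∪ B = 08:21-09:25, 10:34-12:47, 14:37-18:49.
That is 3 disjoint pieces.

3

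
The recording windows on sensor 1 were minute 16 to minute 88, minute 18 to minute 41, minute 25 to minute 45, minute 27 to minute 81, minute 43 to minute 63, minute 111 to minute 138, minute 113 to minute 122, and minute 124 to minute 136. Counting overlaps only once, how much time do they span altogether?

Merged: minute 16 to minute 88, minute 111 to minute 138.
Lengths: 72 minutes + 27 minutes = 99 minutes.

99 minutes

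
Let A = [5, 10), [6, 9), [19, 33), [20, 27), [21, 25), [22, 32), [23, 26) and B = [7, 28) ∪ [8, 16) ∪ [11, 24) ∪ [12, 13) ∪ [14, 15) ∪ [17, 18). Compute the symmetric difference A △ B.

A, merged: [5, 10), [19, 33).
B, merged: [7, 28).
A \ B = [5, 7), [28, 33).
B \ A = [10, 19).
Union of the two gives the symmetric difference.

[5, 7) ∪ [10, 19) ∪ [28, 33)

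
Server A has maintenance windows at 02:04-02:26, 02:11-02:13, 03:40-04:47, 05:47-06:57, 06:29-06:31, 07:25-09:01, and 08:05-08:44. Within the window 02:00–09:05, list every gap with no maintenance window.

02:00–02:04, 02:26–03:40, 04:47–05:47, 06:57–07:25, 09:01–09:05

The merged coverage is 02:04–02:26, 03:40–04:47, 05:47–06:57, 07:25–09:01.
Complement within 02:00–09:05: 02:00–02:04, 02:26–03:40, 04:47–05:47, 06:57–07:25, 09:01–09:05.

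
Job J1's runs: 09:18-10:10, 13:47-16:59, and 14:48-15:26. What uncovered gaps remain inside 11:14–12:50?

The merged coverage is 09:18–10:10, 13:47–16:59.
Uncovered inside 11:14–12:50: 11:14–12:50.

11:14–12:50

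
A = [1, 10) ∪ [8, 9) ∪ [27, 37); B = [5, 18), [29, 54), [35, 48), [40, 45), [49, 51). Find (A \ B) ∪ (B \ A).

[1, 5) ∪ [10, 18) ∪ [27, 29) ∪ [37, 54)

First set merges to [1, 10), [27, 37).
Second set merges to [5, 18), [29, 54).
A \ B = [1, 5), [27, 29).
B \ A = [10, 18), [37, 54).
Union of the two gives the symmetric difference.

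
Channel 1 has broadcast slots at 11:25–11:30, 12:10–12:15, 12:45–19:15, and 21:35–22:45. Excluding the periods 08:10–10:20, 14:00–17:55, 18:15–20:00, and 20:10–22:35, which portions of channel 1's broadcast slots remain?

11:25–11:30, 12:10–12:15, 12:45–14:00, 17:55–18:15, 22:35–22:45

11:25–11:30 is untouched.
12:10–12:15 is untouched.
12:45–19:15 with B removed leaves 12:45–14:00, 17:55–18:15.
21:35–22:45 with B removed leaves 22:35–22:45.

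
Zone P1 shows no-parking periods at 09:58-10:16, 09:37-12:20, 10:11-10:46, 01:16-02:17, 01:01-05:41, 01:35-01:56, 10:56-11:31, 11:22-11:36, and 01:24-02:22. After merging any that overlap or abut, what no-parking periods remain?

Sort by start: 01:01–05:41, 01:16–02:17, 01:24–02:22, 01:35–01:56, 09:37–12:20, 09:58–10:16, 10:11–10:46, 10:56–11:31, 11:22–11:36.
01:16–02:17 overlaps/touches 01:01–05:41 → extend to 01:01–05:41.
01:24–02:22 overlaps/touches 01:01–05:41 → extend to 01:01–05:41.
01:35–01:56 overlaps/touches 01:01–05:41 → extend to 01:01–05:41.
09:37–12:20 is disjoint → start new block.
09:58–10:16 overlaps/touches 09:37–12:20 → extend to 09:37–12:20.
10:11–10:46 overlaps/touches 09:37–12:20 → extend to 09:37–12:20.
10:56–11:31 overlaps/touches 09:37–12:20 → extend to 09:37–12:20.
11:22–11:36 overlaps/touches 09:37–12:20 → extend to 09:37–12:20.

01:01–05:41, 09:37–12:20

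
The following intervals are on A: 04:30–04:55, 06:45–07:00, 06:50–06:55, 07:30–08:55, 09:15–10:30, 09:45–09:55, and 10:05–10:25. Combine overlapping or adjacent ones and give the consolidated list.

04:30–04:55, 06:45–07:00, 07:30–08:55, 09:15–10:30

06:45–07:00 is disjoint → start new block.
06:50–06:55 overlaps/touches 06:45–07:00 → extend to 06:45–07:00.
07:30–08:55 is disjoint → start new block.
09:15–10:30 is disjoint → start new block.
09:45–09:55 overlaps/touches 09:15–10:30 → extend to 09:15–10:30.
10:05–10:25 overlaps/touches 09:15–10:30 → extend to 09:15–10:30.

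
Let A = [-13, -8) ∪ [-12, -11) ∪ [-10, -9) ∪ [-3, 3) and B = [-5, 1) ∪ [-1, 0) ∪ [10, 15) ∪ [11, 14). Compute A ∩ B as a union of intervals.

[-3, 1)

A, merged: [-13, -8), [-3, 3).
B, merged: [-5, 1), [10, 15).
[-13, -8) falls entirely outside B.
[-3, 3) overlaps B on [-3, 1).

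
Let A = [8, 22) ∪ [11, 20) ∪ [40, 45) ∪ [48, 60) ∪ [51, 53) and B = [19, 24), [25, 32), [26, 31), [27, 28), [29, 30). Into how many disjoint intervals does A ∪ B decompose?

4

Merge the first list: [8, 22), [40, 45), [48, 60).
Merge the second list: [19, 24), [25, 32).
A ∪ B = [8, 24), [25, 32), [40, 45), [48, 60).
That is 4 disjoint pieces.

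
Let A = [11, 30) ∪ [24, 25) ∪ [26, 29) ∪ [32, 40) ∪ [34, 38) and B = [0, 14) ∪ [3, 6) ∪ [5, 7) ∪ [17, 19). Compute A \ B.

[14, 17) ∪ [19, 30) ∪ [32, 40)

First set merges to [11, 30), [32, 40).
Second set merges to [0, 14), [17, 19).
[11, 30) \ B = [14, 17), [19, 30).
[32, 40): nothing removed.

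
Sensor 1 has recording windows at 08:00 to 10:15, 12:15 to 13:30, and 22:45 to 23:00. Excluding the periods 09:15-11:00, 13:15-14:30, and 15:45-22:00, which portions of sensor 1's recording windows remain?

08:00–09:15, 12:15–13:15, 22:45–23:00

08:00–10:15 with B removed leaves 08:00–09:15.
12:15–13:30 with B removed leaves 12:15–13:15.
22:45–23:00 is untouched.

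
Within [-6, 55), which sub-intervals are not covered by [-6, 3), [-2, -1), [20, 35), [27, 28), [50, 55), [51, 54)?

[3, 20) ∪ [35, 50)

After merging, the occupied span is [-6, 3), [20, 35), [50, 55).
Gaps within [-6, 55): [3, 20), [35, 50).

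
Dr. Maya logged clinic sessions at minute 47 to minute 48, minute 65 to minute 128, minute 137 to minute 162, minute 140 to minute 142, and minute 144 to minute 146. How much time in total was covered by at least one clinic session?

89 minutes

Merged: minute 47 to minute 48, minute 65 to minute 128, minute 137 to minute 162.
Lengths: 1 minute + 63 minutes + 25 minutes = 89 minutes.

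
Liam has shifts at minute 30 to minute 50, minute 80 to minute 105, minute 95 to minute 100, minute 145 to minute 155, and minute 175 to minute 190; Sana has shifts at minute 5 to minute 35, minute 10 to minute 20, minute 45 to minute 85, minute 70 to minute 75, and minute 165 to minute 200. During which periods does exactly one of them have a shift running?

minute 5 to minute 30, minute 35 to minute 45, minute 50 to minute 80, minute 85 to minute 105, minute 145 to minute 155, minute 165 to minute 175, minute 190 to minute 200

A, merged: minute 30 to minute 50, minute 80 to minute 105, minute 145 to minute 155, minute 175 to minute 190.
B, merged: minute 5 to minute 35, minute 45 to minute 85, minute 165 to minute 200.
A \ B = minute 35 to minute 45, minute 85 to minute 105, minute 145 to minute 155.
B \ A = minute 5 to minute 30, minute 50 to minute 80, minute 165 to minute 175, minute 190 to minute 200.
Union of the two gives the symmetric difference.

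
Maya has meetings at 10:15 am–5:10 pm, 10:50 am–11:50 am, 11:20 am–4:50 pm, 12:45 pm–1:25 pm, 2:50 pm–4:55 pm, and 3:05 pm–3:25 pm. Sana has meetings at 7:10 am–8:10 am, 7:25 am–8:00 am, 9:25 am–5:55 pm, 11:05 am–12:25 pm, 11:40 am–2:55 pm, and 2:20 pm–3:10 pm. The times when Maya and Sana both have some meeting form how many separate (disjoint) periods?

A, merged: 10:15 am–5:10 pm.
B, merged: 7:10 am–8:10 am, 9:25 am–5:55 pm.
A ∩ B = 10:15 am–5:10 pm.
That is 1 disjoint piece.

1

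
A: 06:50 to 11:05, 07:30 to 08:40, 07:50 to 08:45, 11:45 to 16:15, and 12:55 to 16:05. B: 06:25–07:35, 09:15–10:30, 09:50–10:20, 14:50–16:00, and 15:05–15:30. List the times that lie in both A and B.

06:50-07:35, 09:15-10:30, 14:50-16:00

Merge the first list: 06:50-11:05, 11:45-16:15.
Merge the second list: 06:25-07:35, 09:15-10:30, 14:50-16:00.
06:50-11:05 ∩ B → 06:50-07:35, 09:15-10:30.
11:45-16:15 ∩ B → 14:50-16:00.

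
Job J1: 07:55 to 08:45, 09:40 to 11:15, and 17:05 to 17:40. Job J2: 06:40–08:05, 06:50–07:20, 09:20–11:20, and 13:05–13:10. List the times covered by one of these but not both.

Merge the second list: 06:40-08:05, 09:20-11:20, 13:05-13:10.
Only in the first: 08:05-08:45, 17:05-17:40.
Only in the second: 06:40-07:55, 09:20-09:40, 11:15-11:20, 13:05-13:10.
Together these are the periods covered by exactly one.

06:40-07:55, 08:05-08:45, 09:20-09:40, 11:15-11:20, 13:05-13:10, 17:05-17:40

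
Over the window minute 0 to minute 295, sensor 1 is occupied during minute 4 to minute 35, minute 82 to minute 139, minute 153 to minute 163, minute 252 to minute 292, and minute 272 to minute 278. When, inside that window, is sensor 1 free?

minute 0 to minute 4, minute 35 to minute 82, minute 139 to minute 153, minute 163 to minute 252, minute 292 to minute 295

Covered (merged): minute 4 to minute 35, minute 82 to minute 139, minute 153 to minute 163, minute 252 to minute 292.
Gaps within minute 0 to minute 295: minute 0 to minute 4, minute 35 to minute 82, minute 139 to minute 153, minute 163 to minute 252, minute 292 to minute 295.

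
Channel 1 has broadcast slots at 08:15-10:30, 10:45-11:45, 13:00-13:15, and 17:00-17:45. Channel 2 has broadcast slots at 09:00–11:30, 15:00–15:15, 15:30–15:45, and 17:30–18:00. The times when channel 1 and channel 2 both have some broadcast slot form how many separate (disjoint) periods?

3

A ∩ B = 09:00–10:30, 10:45–11:30, 17:30–17:45.
That is 3 disjoint pieces.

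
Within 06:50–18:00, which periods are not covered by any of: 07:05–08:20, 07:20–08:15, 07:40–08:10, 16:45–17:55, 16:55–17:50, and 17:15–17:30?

After merging, the occupied span is 07:05–08:20, 16:45–17:55.
Gaps within 06:50–18:00: 06:50–07:05, 08:20–16:45, 17:55–18:00.

06:50–07:05, 08:20–16:45, 17:55–18:00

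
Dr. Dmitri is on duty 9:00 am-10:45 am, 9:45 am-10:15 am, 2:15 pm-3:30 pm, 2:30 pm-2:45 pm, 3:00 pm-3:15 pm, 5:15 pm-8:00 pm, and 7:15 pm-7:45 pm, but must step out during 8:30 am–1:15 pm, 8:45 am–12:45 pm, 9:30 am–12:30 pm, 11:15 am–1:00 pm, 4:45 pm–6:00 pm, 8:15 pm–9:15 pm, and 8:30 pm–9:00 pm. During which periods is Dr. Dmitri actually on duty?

Merge the first list: 9:00 am-10:45 am, 2:15 pm-3:30 pm, 5:15 pm-8:00 pm.
Merge the second list: 8:30 am-1:15 pm, 4:45 pm-6:00 pm, 8:15 pm-9:15 pm.
9:00 am-10:45 am lies entirely inside B → drops out.
2:15 pm-3:30 pm is untouched.
5:15 pm-8:00 pm with B removed leaves 6:00 pm-8:00 pm.

2:15 pm-3:30 pm, 6:00 pm-8:00 pm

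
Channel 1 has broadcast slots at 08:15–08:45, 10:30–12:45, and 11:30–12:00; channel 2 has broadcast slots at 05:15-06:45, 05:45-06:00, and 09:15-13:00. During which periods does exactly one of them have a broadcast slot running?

05:15-06:45, 08:15-08:45, 09:15-10:30, 12:45-13:00

A, merged: 08:15-08:45, 10:30-12:45.
B, merged: 05:15-06:45, 09:15-13:00.
A \ B = 08:15-08:45.
B \ A = 05:15-06:45, 09:15-10:30, 12:45-13:00.
Union of the two gives the symmetric difference.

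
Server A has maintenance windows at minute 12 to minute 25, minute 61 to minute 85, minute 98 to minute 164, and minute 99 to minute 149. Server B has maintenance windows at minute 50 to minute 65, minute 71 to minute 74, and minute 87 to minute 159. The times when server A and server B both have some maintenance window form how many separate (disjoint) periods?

Merge the first list: minute 12 to minute 25, minute 61 to minute 85, minute 98 to minute 164.
A ∩ B = minute 61 to minute 65, minute 71 to minute 74, minute 98 to minute 159.
That is 3 disjoint pieces.

3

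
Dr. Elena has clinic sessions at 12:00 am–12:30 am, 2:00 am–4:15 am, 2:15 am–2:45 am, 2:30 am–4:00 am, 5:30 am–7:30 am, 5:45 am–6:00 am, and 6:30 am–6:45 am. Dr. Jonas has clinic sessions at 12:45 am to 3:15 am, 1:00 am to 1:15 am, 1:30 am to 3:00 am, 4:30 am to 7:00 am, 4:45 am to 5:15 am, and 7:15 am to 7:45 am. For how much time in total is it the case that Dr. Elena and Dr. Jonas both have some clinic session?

A, merged: 12:00 am-12:30 am, 2:00 am-4:15 am, 5:30 am-7:30 am.
B, merged: 12:45 am-3:15 am, 4:30 am-7:00 am, 7:15 am-7:45 am.
A ∩ B = 2:00 am-3:15 am, 5:30 am-7:00 am, 7:15 am-7:30 am.
Total: 1 h 15 min + 1 h 30 min + 15 min = 3 h.

3 h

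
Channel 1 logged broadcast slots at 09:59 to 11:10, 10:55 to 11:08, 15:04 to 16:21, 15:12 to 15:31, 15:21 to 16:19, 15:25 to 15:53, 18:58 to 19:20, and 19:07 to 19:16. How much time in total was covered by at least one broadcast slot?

Merged: 09:59–11:10, 15:04–16:21, 18:58–19:20.
Lengths: 1 h 11 min + 1 h 17 min + 22 min = 2 h 50 min.

2 h 50 min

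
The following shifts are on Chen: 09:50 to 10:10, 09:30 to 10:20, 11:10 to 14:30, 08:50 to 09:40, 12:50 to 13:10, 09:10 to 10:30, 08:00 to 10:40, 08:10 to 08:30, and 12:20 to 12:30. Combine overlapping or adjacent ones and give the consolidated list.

Sort by start: 08:00–10:40, 08:10–08:30, 08:50–09:40, 09:10–10:30, 09:30–10:20, 09:50–10:10, 11:10–14:30, 12:20–12:30, 12:50–13:10.
08:10–08:30 overlaps/touches 08:00–10:40 → extend to 08:00–10:40.
08:50–09:40 overlaps/touches 08:00–10:40 → extend to 08:00–10:40.
09:10–10:30 overlaps/touches 08:00–10:40 → extend to 08:00–10:40.
09:30–10:20 overlaps/touches 08:00–10:40 → extend to 08:00–10:40.
09:50–10:10 overlaps/touches 08:00–10:40 → extend to 08:00–10:40.
11:10–14:30 is disjoint → start new block.
12:20–12:30 overlaps/touches 11:10–14:30 → extend to 11:10–14:30.
12:50–13:10 overlaps/touches 11:10–14:30 → extend to 11:10–14:30.

08:00–10:40, 11:10–14:30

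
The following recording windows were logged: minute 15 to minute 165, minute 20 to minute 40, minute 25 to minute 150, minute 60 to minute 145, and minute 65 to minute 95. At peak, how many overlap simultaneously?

At minute 65, 4 of the intervals are simultaneously active.
No point has more.

4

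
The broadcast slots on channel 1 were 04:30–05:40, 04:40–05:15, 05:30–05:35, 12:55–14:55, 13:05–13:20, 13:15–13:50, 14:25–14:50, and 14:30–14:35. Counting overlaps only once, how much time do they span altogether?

3 h 10 min

Merged: 04:30-05:40, 12:55-14:55.
Lengths: 1 h 10 min + 2 h = 3 h 10 min.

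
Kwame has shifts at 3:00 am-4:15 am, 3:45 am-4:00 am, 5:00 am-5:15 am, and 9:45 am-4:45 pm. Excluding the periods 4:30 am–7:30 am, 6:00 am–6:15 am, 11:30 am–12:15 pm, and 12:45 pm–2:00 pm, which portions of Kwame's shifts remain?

3:00 am-4:15 am, 9:45 am-11:30 am, 12:15 pm-12:45 pm, 2:00 pm-4:45 pm

A, merged: 3:00 am-4:15 am, 5:00 am-5:15 am, 9:45 am-4:45 pm.
B, merged: 4:30 am-7:30 am, 11:30 am-12:15 pm, 12:45 pm-2:00 pm.
3:00 am-4:15 am: no B overlap → unchanged.
5:00 am-5:15 am: fully covered by B → removed.
9:45 am-4:45 pm minus B → 9:45 am-11:30 am, 12:15 pm-12:45 pm, 2:00 pm-4:45 pm.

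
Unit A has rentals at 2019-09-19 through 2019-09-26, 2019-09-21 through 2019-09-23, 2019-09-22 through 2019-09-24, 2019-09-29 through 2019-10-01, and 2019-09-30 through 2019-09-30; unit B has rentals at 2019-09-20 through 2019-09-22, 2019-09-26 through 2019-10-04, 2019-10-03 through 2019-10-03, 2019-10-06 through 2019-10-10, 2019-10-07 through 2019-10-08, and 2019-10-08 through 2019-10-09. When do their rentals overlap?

A, merged: 2019-09-19 through 2019-09-26, 2019-09-29 through 2019-10-01.
B, merged: 2019-09-20 through 2019-09-22, 2019-09-26 through 2019-10-04, 2019-10-06 through 2019-10-10.
2019-09-19 through 2019-09-26 ∩ B → 2019-09-20 through 2019-09-22, 2019-09-26 through 2019-09-26.
2019-09-29 through 2019-10-01 ∩ B → 2019-09-29 through 2019-10-01.

2019-09-20 through 2019-09-22, 2019-09-26 through 2019-09-26, 2019-09-29 through 2019-10-01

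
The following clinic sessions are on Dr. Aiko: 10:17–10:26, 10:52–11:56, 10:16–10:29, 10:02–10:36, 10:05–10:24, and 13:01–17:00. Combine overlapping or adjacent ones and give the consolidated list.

Sort by start: 10:02–10:36, 10:05–10:24, 10:16–10:29, 10:17–10:26, 10:52–11:56, 13:01–17:00.
10:05–10:24 overlaps/touches 10:02–10:36 → extend to 10:02–10:36.
10:16–10:29 overlaps/touches 10:02–10:36 → extend to 10:02–10:36.
10:17–10:26 overlaps/touches 10:02–10:36 → extend to 10:02–10:36.
10:52–11:56 is disjoint → start new block.
13:01–17:00 is disjoint → start new block.

10:02–10:36, 10:52–11:56, 13:01–17:00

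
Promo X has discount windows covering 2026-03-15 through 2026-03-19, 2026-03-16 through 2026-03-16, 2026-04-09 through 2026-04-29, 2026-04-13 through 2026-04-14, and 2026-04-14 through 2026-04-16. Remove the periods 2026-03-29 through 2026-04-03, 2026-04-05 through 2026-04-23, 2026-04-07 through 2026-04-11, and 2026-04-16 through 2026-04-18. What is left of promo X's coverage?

A, merged: 2026-03-15 through 2026-03-19, 2026-04-09 through 2026-04-29.
B, merged: 2026-03-29 through 2026-04-03, 2026-04-05 through 2026-04-23.
2026-03-15 through 2026-03-19: no B overlap → unchanged.
2026-04-09 through 2026-04-29 minus B → 2026-04-24 through 2026-04-29.

2026-03-15 through 2026-03-19, 2026-04-24 through 2026-04-29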